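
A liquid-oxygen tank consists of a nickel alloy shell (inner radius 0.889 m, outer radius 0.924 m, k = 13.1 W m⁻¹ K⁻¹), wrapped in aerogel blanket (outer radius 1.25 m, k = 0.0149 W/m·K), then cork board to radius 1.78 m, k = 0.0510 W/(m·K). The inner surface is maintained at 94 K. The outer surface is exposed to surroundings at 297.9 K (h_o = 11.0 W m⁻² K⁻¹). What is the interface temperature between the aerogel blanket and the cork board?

Resistance network (inner→outer):
  R_nickel alloy = (1/0.889 − 1/0.924)/(4πk) = 0.04261/(4π·13.1) = 2.588×10^-4 K/W
  R_aerogel blanket = (1/0.924 − 1/1.25)/(4πk) = 0.2823/(4π·0.0149) = 1.507 K/W
  R_cork board = (1/1.25 − 1/1.78)/(4πk) = 0.2382/(4π·0.0510) = 0.3717 K/W
  R_conv,out = 1/(4πr²h) = 1/(4π·1.78²·11.0) = 0.002283 K/W
ΣR = 2.588×10^-4 + 1.507 + 0.3717 + 0.002283 = 1.881 K/W
Q = ΔT/ΣR = (94 K − 297.9 K)/1.881 = -108.4 W
From the inner boundary to the aerogel blanket/cork board interface, ΣR_partial = 1.507 K/W.
T_interface = T_in − Q·ΣR_partial = 94 K − (-108.4)(1.507) = 257.4 K

T = 257.4 K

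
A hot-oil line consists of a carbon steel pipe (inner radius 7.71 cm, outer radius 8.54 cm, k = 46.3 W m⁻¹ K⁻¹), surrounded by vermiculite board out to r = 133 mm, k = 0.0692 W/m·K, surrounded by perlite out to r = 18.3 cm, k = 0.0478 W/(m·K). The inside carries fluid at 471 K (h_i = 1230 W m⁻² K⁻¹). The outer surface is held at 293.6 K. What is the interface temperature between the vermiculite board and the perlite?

Resistance network (inner→outer):
  R'_conv,in = 1/(2πr h) = 1/(2π·0.0771·1230) = 0.001678 m·K/W
  R'_carbon steel = ln(0.0854/0.0771)/(2πk) = 0.1022/(2π·46.3) = 3.515×10^-4 m·K/W
  R'_vermiculite board = ln(0.133/0.0854)/(2πk) = 0.4430/(2π·0.0692) = 1.019 m·K/W
  R'_perlite = ln(0.183/0.133)/(2πk) = 0.3191/(2π·0.0478) = 1.063 m·K/W
ΣR = 0.001678 + 3.515×10^-4 + 1.019 + 1.063 = 2.084 m·K/W
Q' = ΔT/ΣR = (471 K − 293.6 K)/2.084 = 85.12 W/m
From the inner boundary to the vermiculite board/perlite interface, ΣR_partial = 1.021 m·K/W.
T_interface = T_in − Q'·ΣR_partial = 471 K − (85.12)(1.021) = 384 K

T = 384 K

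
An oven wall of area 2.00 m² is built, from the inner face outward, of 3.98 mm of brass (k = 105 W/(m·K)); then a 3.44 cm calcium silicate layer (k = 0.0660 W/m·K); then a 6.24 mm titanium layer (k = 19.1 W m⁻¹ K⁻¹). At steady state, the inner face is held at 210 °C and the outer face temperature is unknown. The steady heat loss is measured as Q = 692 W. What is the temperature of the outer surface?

T_out = 29.5 °C

Sum the resistances:
  R_brass = L/(kA) = 0.00398/(105·2.00) = 1.895×10^-5 K/W
  R_calcium silicate = L/(kA) = 0.0344/(0.0660·2.00) = 0.2606 K/W
  R_titanium = L/(kA) = 0.00624/(19.1·2.00) = 1.634×10^-4 K/W
ΣR = 0.2608 K/W
ΔT = Q·ΣR = 692 × 0.2608 = 180.5 K
Heat flows outward, so T_out = T_in − ΔT = 210 − 180.5 = 29.5 °C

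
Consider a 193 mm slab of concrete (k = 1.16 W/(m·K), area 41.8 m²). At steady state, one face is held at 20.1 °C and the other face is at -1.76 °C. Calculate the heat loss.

Q = 5.49 kW

Q = kA·ΔT/L = 1.16 × 41.8 × |20.1 °C − -1.76 °C| / 0.193 = 5490 W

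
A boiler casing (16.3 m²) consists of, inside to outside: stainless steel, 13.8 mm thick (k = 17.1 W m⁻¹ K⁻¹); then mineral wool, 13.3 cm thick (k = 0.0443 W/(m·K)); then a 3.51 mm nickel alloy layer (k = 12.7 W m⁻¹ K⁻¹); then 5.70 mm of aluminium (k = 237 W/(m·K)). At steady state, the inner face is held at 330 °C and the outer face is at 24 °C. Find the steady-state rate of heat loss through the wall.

Q = 1660 W

Treat each layer as a resistance in series:
  R_stainless steel = L/(kA) = 0.0138/(17.1·16.3) = 4.951×10^-5 K/W
  R_mineral wool = L/(kA) = 0.133/(0.0443·16.3) = 0.1842 K/W
  R_nickel alloy = L/(kA) = 0.00351/(12.7·16.3) = 1.696×10^-5 K/W
  R_aluminium = L/(kA) = 0.00570/(237·16.3) = 1.475×10^-6 K/W
ΣR = 4.951×10^-5 + 0.1842 + 1.696×10^-5 + 1.475×10^-6 = 0.1843 K/W
Q = ΔT/ΣR = (330 °C − 24 °C)/0.1843 = 1660 W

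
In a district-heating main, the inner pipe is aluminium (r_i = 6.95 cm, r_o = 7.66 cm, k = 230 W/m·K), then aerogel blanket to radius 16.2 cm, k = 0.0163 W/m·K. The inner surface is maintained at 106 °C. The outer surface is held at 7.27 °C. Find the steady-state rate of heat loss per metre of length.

Treat each layer as a resistance in series:
  R'_aluminium = ln(0.0766/0.0695)/(2πk) = 0.09727/(2π·230) = 6.731×10^-5 m·K/W
  R'_aerogel blanket = ln(0.162/0.0766)/(2πk) = 0.7490/(2π·0.0163) = 7.313 m·K/W
ΣR = 6.731×10^-5 + 7.313 = 7.313 m·K/W
Q' = ΔT/ΣR = (106 °C − 7.27 °C)/7.313 = 13.5 W/m

Q' = 13.5 W/m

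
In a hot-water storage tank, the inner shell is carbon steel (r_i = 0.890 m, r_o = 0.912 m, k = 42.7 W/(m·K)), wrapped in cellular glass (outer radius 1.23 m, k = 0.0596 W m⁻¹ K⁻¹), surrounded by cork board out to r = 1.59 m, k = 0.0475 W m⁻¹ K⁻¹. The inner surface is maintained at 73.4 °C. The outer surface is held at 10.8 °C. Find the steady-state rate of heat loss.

Series thermal resistances, inner to outer:
  R_carbon steel = (1/0.890 − 1/0.912)/(4πk) = 0.02710/(4π·42.7) = 5.051×10^-5 K/W
  R_cellular glass = (1/0.912 − 1/1.23)/(4πk) = 0.2835/(4π·0.0596) = 0.3785 K/W
  R_cork board = (1/1.23 − 1/1.59)/(4πk) = 0.1841/(4π·0.0475) = 0.3084 K/W
ΣR = 5.051×10^-5 + 0.3785 + 0.3084 = 0.6870 K/W
Q = ΔT/ΣR = (73.4 °C − 10.8 °C)/0.6870 = 91.1 W

Q = 91.1 W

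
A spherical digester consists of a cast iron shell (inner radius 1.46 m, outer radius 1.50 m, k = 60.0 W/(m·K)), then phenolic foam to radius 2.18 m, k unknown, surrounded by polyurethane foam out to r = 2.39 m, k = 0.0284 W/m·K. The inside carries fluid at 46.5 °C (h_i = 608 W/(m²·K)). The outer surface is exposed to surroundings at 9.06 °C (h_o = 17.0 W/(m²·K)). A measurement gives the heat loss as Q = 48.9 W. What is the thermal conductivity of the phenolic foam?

k = 0.0254 W/m·K

ΣR = ΔT/Q = |46.5 − 9.06|/48.9 = 0.7656 K/W
Known resistances:
  R_conv,in = 1/(4πr²h) = 1/(4π·1.46²·608) = 6.140×10^-5 K/W
  R_cast iron = (1/1.46 − 1/1.50)/(4πk) = 0.01826/(4π·60.0) = 2.422×10^-5 K/W
  R_polyurethane foam = (1/2.18 − 1/2.39)/(4πk) = 0.04031/(4π·0.0284) = 0.1129 K/W
  R_conv,out = 1/(4πr²h) = 1/(4π·2.39²·17.0) = 8.195×10^-4 K/W
R_phenolic foam = ΣR − ΣR_known = 0.7656 − 0.1138 = 0.6518 K/W
(1/r₁−1/r₂)/(4πk) = 0.6518 ⇒ k = 0.2080/(4π·0.6518) = 0.0254 W/m·K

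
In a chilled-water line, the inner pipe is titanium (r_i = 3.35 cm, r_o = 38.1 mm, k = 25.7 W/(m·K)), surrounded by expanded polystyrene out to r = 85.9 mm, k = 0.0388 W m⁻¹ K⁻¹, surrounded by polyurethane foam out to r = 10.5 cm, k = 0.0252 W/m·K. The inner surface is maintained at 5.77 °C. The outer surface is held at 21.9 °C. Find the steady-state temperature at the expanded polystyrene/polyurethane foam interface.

T = 17.5 °C

Series thermal resistances, inner to outer:
  R'_titanium = ln(0.0381/0.0335)/(2πk) = 0.1287/(2π·25.7) = 7.968×10^-4 m·K/W
  R'_expanded polystyrene = ln(0.0859/0.0381)/(2πk) = 0.8130/(2π·0.0388) = 3.335 m·K/W
  R'_polyurethane foam = ln(0.105/0.0859)/(2πk) = 0.2008/(2π·0.0252) = 1.268 m·K/W
ΣR = 7.968×10^-4 + 3.335 + 1.268 = 4.604 m·K/W
Q' = ΔT/ΣR = (5.77 °C − 21.9 °C)/4.604 = -3.503 W/m
From the inner boundary to the expanded polystyrene/polyurethane foam interface, ΣR_partial = 3.336 m·K/W.
T_interface = T_in − Q'·ΣR_partial = 5.77 °C − (-3.503)(3.336) = 17.5 °C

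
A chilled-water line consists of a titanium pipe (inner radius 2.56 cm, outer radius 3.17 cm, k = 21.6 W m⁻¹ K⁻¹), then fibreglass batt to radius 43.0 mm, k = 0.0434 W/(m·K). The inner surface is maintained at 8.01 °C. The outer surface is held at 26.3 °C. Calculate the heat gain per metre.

Resistance network (inner→outer):
  R'_titanium = ln(0.0317/0.0256)/(2πk) = 0.2137/(2π·21.6) = 0.001575 m·K/W
  R'_fibreglass batt = ln(0.0430/0.0317)/(2πk) = 0.3049/(2π·0.0434) = 1.118 m·K/W
ΣR = 0.001575 + 1.118 = 1.120 m·K/W
Q' = ΔT/ΣR = (8.01 °C − 26.3 °C)/1.120 = -16.3 W/m
(Negative Q' ⇒ heat flows inward; heat gain = 16.3 W/m.)

Q' = 16.3 W/m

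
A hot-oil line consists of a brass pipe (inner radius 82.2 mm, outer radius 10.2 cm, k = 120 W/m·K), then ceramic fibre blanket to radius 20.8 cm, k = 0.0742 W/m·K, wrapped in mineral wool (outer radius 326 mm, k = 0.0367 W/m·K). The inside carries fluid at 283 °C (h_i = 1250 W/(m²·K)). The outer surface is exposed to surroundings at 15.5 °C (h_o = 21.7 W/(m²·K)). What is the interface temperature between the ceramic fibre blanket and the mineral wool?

T = 166 °C

Series thermal resistances, inner to outer:
  R'_conv,in = 1/(2πr h) = 1/(2π·0.0822·1250) = 0.001549 m·K/W
  R'_brass = ln(0.102/0.0822)/(2πk) = 0.2158/(2π·120) = 2.862×10^-4 m·K/W
  R'_ceramic fibre blanket = ln(0.208/0.102)/(2πk) = 0.7126/(2π·0.0742) = 1.528 m·K/W
  R'_mineral wool = ln(0.326/0.208)/(2πk) = 0.4494/(2π·0.0367) = 1.949 m·K/W
  R'_conv,out = 1/(2πr h) = 1/(2π·0.326·21.7) = 0.02250 m·K/W
ΣR = 0.001549 + 2.862×10^-4 + 1.528 + 1.949 + 0.02250 = 3.501 m·K/W
Q' = ΔT/ΣR = (283 °C − 15.5 °C)/3.501 = 76.41 W/m
From the inner boundary to the ceramic fibre blanket/mineral wool interface, ΣR_partial = 1.530 m·K/W.
T_interface = T_in − Q'·ΣR_partial = 283 °C − (76.41)(1.530) = 166 °C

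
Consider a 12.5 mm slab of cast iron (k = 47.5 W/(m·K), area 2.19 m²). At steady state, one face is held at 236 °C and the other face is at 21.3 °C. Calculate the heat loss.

Q = 1790 kW

Q = kA·ΔT/L = 47.5 × 2.19 × |236 °C − 21.3 °C| / 0.0125 = 1.79×10^6 W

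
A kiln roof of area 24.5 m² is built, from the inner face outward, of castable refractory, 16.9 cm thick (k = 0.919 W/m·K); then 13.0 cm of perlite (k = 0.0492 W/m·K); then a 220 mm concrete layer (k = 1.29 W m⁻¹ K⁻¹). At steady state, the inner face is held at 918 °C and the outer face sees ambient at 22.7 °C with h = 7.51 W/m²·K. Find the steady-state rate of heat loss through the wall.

Q = 7.01 kW

Series thermal resistances, inner to outer:
  R_castable refractory = L/(kA) = 0.169/(0.919·24.5) = 0.007506 K/W
  R_perlite = L/(kA) = 0.130/(0.0492·24.5) = 0.1078 K/W
  R_concrete = L/(kA) = 0.220/(1.29·24.5) = 0.006961 K/W
  R_conv,out = 1/(hA) = 1/(7.51·24.5) = 0.005435 K/W
ΣR = 0.007506 + 0.1078 + 0.006961 + 0.005435 = 0.1277 K/W
Q = ΔT/ΣR = (918 °C − 22.7 °C)/0.1277 = 7010 W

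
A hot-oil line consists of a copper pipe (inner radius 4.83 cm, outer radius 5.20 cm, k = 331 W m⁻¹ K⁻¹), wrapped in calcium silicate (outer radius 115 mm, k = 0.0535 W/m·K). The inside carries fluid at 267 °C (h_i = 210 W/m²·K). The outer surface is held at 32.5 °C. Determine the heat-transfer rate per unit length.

Series thermal resistances, inner to outer:
  R'_conv,in = 1/(2πr h) = 1/(2π·0.0483·210) = 0.01569 m·K/W
  R'_copper = ln(0.0520/0.0483)/(2πk) = 0.07381/(2π·331) = 3.549×10^-5 m·K/W
  R'_calcium silicate = ln(0.115/0.0520)/(2πk) = 0.7937/(2π·0.0535) = 2.361 m·K/W
ΣR = 0.01569 + 3.549×10^-5 + 2.361 = 2.377 m·K/W
Q' = ΔT/ΣR = (267 °C − 32.5 °C)/2.377 = 98.7 W/m

Q' = 98.7 W/m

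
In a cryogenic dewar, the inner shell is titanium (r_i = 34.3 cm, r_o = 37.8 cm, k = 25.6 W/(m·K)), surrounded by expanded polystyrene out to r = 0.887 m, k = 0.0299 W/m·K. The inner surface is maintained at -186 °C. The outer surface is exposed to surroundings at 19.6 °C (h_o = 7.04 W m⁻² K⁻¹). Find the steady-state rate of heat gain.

Q = 50.7 W

Treat each layer as a resistance in series:
  R_titanium = (1/0.343 − 1/0.378)/(4πk) = 0.2699/(4π·25.6) = 8.391×10^-4 K/W
  R_expanded polystyrene = (1/0.378 − 1/0.887)/(4πk) = 1.518/(4π·0.0299) = 4.040 K/W
  R_conv,out = 1/(4πr²h) = 1/(4π·0.887²·7.04) = 0.01437 K/W
ΣR = 8.391×10^-4 + 4.040 + 0.01437 = 4.055 K/W
Q = ΔT/ΣR = (-186 °C − 19.6 °C)/4.055 = -50.7 W
(Negative Q ⇒ heat flows inward; heat gain = 50.7 W.)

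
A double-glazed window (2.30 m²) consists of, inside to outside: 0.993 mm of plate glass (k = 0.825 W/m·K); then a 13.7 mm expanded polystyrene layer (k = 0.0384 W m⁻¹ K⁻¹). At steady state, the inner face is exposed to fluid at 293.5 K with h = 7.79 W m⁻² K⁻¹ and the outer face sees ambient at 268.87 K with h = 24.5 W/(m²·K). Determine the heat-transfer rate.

Q = 107 W

Treat each layer as a resistance in series:
  R_conv,in = 1/(hA) = 1/(7.79·2.30) = 0.05581 K/W
  R_plate glass = L/(kA) = 9.93×10^-4/(0.825·2.30) = 5.233×10^-4 K/W
  R_expanded polystyrene = L/(kA) = 0.0137/(0.0384·2.30) = 0.1551 K/W
  R_conv,out = 1/(hA) = 1/(24.5·2.30) = 0.01775 K/W
ΣR = 0.05581 + 5.233×10^-4 + 0.1551 + 0.01775 = 0.2292 K/W
Q = ΔT/ΣR = (293.5 K − 268.87 K)/0.2292 = 107 W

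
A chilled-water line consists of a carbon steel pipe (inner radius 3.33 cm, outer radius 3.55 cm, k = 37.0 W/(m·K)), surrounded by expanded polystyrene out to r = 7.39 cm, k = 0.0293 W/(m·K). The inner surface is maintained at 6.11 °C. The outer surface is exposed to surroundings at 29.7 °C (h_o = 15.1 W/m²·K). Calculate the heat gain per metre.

Treat each layer as a resistance in series:
  R'_carbon steel = ln(0.0355/0.0333)/(2πk) = 0.06398/(2π·37.0) = 2.752×10^-4 m·K/W
  R'_expanded polystyrene = ln(0.0739/0.0355)/(2πk) = 0.7332/(2π·0.0293) = 3.983 m·K/W
  R'_conv,out = 1/(2πr h) = 1/(2π·0.0739·15.1) = 0.1426 m·K/W
ΣR = 2.752×10^-4 + 3.983 + 0.1426 = 4.126 m·K/W
Q' = ΔT/ΣR = (6.11 °C − 29.7 °C)/4.126 = -5.72 W/m
(Negative Q' ⇒ heat flows inward; heat gain = 5.72 W/m.)

Q' = 5.72 W/m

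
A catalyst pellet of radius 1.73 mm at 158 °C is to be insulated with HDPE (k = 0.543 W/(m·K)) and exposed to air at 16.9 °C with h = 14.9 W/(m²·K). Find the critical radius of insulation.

r_cr = 7.29 cm

For a sphere, r_cr = 2k_ins/h = 2·0.543/14.9 = 0.0729 m = 7.29 cm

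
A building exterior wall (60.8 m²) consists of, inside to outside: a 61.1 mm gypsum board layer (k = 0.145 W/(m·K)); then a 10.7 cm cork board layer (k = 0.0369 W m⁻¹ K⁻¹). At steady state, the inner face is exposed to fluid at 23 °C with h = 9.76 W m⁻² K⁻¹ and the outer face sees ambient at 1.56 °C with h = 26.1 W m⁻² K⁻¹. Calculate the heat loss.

Treat each layer as a resistance in series:
  R_conv,in = 1/(hA) = 1/(9.76·60.8) = 0.001685 K/W
  R_gypsum board = L/(kA) = 0.0611/(0.145·60.8) = 0.006931 K/W
  R_cork board = L/(kA) = 0.107/(0.0369·60.8) = 0.04769 K/W
  R_conv,out = 1/(hA) = 1/(26.1·60.8) = 6.302×10^-4 K/W
ΣR = 0.001685 + 0.006931 + 0.04769 + 6.302×10^-4 = 0.05694 K/W
Q = ΔT/ΣR = (23 °C − 1.56 °C)/0.05694 = 377 W

Q = 377 W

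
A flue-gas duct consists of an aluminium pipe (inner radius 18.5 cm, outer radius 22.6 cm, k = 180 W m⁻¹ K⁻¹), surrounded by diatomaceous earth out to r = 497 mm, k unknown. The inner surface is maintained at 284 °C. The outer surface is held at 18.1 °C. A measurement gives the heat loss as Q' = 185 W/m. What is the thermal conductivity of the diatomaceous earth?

ΣR = ΔT/Q' = |284 − 18.1|/185 = 1.437 m·K/W
Known resistances:
  R'_aluminium = ln(0.226/0.185)/(2πk) = 0.2002/(2π·180) = 1.770×10^-4 m·K/W
R_diatomaceous earth = ΣR − ΣR_known = 1.437 − 1.770×10^-4 = 1.437 m·K/W
ln(r₂/r₁)/(2πk) = 1.437 ⇒ k = 0.7881/(2π·1.437) = 0.0873 W/m·K

k = 0.0873 W/m·K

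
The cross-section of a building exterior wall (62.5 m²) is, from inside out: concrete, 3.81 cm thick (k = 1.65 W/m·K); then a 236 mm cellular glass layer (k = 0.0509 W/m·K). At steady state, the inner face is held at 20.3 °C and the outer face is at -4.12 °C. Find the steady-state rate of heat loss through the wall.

Treat each layer as a resistance in series:
  R_concrete = L/(kA) = 0.0381/(1.65·62.5) = 3.695×10^-4 K/W
  R_cellular glass = L/(kA) = 0.236/(0.0509·62.5) = 0.07418 K/W
ΣR = 3.695×10^-4 + 0.07418 = 0.07455 K/W
Q = ΔT/ΣR = (20.3 °C − -4.12 °C)/0.07455 = 328 W

Q = 328 W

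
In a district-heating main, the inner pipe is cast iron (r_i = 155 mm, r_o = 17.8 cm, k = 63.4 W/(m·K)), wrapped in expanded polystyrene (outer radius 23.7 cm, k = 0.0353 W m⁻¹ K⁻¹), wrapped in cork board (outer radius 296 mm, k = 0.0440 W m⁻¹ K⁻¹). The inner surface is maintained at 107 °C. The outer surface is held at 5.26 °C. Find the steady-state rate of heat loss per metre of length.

Q' = 48.6 W/m

Treat each layer as a resistance in series:
  R'_cast iron = ln(0.178/0.155)/(2πk) = 0.1384/(2π·63.4) = 3.473×10^-4 m·K/W
  R'_expanded polystyrene = ln(0.237/0.178)/(2πk) = 0.2863/(2π·0.0353) = 1.291 m·K/W
  R'_cork board = ln(0.296/0.237)/(2πk) = 0.2223/(2π·0.0440) = 0.8041 m·K/W
ΣR = 3.473×10^-4 + 1.291 + 0.8041 = 2.095 m·K/W
Q' = ΔT/ΣR = (107 °C − 5.26 °C)/2.095 = 48.6 W/m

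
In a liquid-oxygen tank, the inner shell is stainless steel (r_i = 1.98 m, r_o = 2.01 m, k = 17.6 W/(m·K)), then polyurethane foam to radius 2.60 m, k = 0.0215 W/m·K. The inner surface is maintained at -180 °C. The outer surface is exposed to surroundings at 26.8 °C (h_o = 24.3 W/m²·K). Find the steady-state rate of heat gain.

Resistance network (inner→outer):
  R_stainless steel = (1/1.98 − 1/2.01)/(4πk) = 0.007538/(4π·17.6) = 3.408×10^-5 K/W
  R_polyurethane foam = (1/2.01 − 1/2.60)/(4πk) = 0.1129/(4π·0.0215) = 0.4179 K/W
  R_conv,out = 1/(4πr²h) = 1/(4π·2.60²·24.3) = 4.844×10^-4 K/W
ΣR = 3.408×10^-5 + 0.4179 + 4.844×10^-4 = 0.4184 K/W
Q = ΔT/ΣR = (-180 °C − 26.8 °C)/0.4184 = -494 W
(Negative Q ⇒ heat flows inward; heat gain = 494 W.)

Q = 494 W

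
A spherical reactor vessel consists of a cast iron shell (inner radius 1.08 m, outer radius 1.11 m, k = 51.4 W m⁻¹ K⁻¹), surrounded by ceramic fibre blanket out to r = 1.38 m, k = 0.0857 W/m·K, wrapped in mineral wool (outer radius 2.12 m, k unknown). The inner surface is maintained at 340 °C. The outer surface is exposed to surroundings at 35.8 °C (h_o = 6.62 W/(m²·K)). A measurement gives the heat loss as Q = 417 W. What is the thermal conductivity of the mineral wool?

ΣR = ΔT/Q = |340 − 35.8|/417 = 0.7295 K/W
Known resistances:
  R_cast iron = (1/1.08 − 1/1.11)/(4πk) = 0.02503/(4π·51.4) = 3.874×10^-5 K/W
  R_ceramic fibre blanket = (1/1.11 − 1/1.38)/(4πk) = 0.1763/(4π·0.0857) = 0.1637 K/W
  R_conv,out = 1/(4πr²h) = 1/(4π·2.12²·6.62) = 0.002675 K/W
R_mineral wool = ΣR − ΣR_known = 0.7295 − 0.1664 = 0.5631 K/W
(1/r₁−1/r₂)/(4πk) = 0.5631 ⇒ k = 0.2529/(4π·0.5631) = 0.0357 W/m·K

k = 0.0357 W/m·K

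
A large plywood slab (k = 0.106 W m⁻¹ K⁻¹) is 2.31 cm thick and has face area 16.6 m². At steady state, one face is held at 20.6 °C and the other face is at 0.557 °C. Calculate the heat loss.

Q = kA·ΔT/L = 0.106 × 16.6 × |20.6 °C − 0.557 °C| / 0.0231 = 1530 W

Q = 1530 W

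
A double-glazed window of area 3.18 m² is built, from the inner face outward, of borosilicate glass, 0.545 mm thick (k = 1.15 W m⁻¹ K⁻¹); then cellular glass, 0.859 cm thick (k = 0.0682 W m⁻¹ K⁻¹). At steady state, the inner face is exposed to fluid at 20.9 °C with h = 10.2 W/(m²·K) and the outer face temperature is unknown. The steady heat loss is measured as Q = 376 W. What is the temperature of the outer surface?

T_out = -5.64 °C

Series resistances:
  R_conv,in = 1/(hA) = 1/(10.2·3.18) = 0.03083 K/W
  R_borosilicate glass = L/(kA) = 5.45×10^-4/(1.15·3.18) = 1.490×10^-4 K/W
  R_cellular glass = L/(kA) = 0.00859/(0.0682·3.18) = 0.03961 K/W
ΣR = 0.07059 K/W
ΔT = Q·ΣR = 376 × 0.07059 = 26.54 K
Heat flows outward, so T_out = T_in − ΔT = 20.9 − 26.54 = -5.64 °C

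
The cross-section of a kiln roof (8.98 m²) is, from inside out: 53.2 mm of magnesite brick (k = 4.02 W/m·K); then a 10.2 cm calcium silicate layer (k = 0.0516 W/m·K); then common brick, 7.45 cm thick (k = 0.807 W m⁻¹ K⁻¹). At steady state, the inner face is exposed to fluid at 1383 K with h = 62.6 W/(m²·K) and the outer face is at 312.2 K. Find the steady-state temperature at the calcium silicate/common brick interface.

T = 359 K

Treat each layer as a resistance in series:
  R_conv,in = 1/(hA) = 1/(62.6·8.98) = 0.001779 K/W
  R_magnesite brick = L/(kA) = 0.0532/(4.02·8.98) = 0.001474 K/W
  R_calcium silicate = L/(kA) = 0.102/(0.0516·8.98) = 0.2201 K/W
  R_common brick = L/(kA) = 0.0745/(0.807·8.98) = 0.01028 K/W
ΣR = 0.001779 + 0.001474 + 0.2201 + 0.01028 = 0.2336 K/W
Q = ΔT/ΣR = (1383 K − 312.2 K)/0.2336 = 4584 W
From the inner boundary to the calcium silicate/common brick interface, ΣR_partial = 0.2234 K/W.
T_interface = T_in − Q·ΣR_partial = 1383 K − (4584)(0.2234) = 359 K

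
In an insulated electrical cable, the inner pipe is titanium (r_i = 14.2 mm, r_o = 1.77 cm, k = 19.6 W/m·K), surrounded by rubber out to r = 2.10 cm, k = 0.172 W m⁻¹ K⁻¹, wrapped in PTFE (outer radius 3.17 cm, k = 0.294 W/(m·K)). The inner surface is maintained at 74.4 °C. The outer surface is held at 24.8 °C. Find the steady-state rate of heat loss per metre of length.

Q' = 130 W/m

Resistance network (inner→outer):
  R'_titanium = ln(0.0177/0.0142)/(2πk) = 0.2203/(2π·19.6) = 0.001789 m·K/W
  R'_rubber = ln(0.0210/0.0177)/(2πk) = 0.1710/(2π·0.172) = 0.1582 m·K/W
  R'_PTFE = ln(0.0317/0.0210)/(2πk) = 0.4118/(2π·0.294) = 0.2229 m·K/W
ΣR = 0.001789 + 0.1582 + 0.2229 = 0.3829 m·K/W
Q' = ΔT/ΣR = (74.4 °C − 24.8 °C)/0.3829 = 130 W/m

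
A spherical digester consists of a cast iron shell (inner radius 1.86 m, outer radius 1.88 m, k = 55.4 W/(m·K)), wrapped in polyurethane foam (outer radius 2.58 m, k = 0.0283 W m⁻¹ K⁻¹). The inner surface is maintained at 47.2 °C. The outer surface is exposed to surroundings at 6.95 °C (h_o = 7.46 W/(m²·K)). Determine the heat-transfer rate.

Q = 98.8 W

Series thermal resistances, inner to outer:
  R_cast iron = (1/1.86 − 1/1.88)/(4πk) = 0.005720/(4π·55.4) = 8.216×10^-6 K/W
  R_polyurethane foam = (1/1.88 − 1/2.58)/(4πk) = 0.1443/(4π·0.0283) = 0.4058 K/W
  R_conv,out = 1/(4πr²h) = 1/(4π·2.58²·7.46) = 0.001603 K/W
ΣR = 8.216×10^-6 + 0.4058 + 0.001603 = 0.4074 K/W
Q = ΔT/ΣR = (47.2 °C − 6.95 °C)/0.4074 = 98.8 W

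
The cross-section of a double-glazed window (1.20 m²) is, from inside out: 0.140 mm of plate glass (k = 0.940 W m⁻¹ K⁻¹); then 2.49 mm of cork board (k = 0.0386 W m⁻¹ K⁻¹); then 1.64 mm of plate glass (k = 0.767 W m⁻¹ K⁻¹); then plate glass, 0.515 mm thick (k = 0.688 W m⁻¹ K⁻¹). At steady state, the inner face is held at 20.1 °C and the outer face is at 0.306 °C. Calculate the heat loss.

Q = 352 W

Treat each layer as a resistance in series:
  R_plate glass = L/(kA) = 1.40×10^-4/(0.940·1.20) = 1.241×10^-4 K/W
  R_cork board = L/(kA) = 0.00249/(0.0386·1.20) = 0.05376 K/W
  R_plate glass = L/(kA) = 0.00164/(0.767·1.20) = 0.001782 K/W
  R_plate glass = L/(kA) = 5.15×10^-4/(0.688·1.20) = 6.238×10^-4 K/W
ΣR = 1.241×10^-4 + 0.05376 + 0.001782 + 6.238×10^-4 = 0.05629 K/W
Q = ΔT/ΣR = (20.1 °C − 0.306 °C)/0.05629 = 352 W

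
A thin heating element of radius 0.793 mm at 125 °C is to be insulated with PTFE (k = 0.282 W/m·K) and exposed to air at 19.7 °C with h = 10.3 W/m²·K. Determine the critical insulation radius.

r_cr = 2.74 cm

For a cylinder, r_cr = k_ins/h = 0.282/10.3 = 0.0274 m = 2.74 cm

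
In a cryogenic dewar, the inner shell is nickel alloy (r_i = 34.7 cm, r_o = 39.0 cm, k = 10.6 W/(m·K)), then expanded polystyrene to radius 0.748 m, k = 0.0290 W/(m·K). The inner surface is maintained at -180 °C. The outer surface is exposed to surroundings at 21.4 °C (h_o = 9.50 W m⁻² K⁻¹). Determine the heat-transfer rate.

Q = 59.5 W

Resistance network (inner→outer):
  R_nickel alloy = (1/0.347 − 1/0.390)/(4πk) = 0.3177/(4π·10.6) = 0.002385 K/W
  R_expanded polystyrene = (1/0.390 − 1/0.748)/(4πk) = 1.227/(4π·0.0290) = 3.368 K/W
  R_conv,out = 1/(4πr²h) = 1/(4π·0.748²·9.50) = 0.01497 K/W
ΣR = 0.002385 + 3.368 + 0.01497 = 3.385 K/W
Q = ΔT/ΣR = (-180 °C − 21.4 °C)/3.385 = -59.5 W
(Negative Q ⇒ heat flows inward; heat gain = 59.5 W.)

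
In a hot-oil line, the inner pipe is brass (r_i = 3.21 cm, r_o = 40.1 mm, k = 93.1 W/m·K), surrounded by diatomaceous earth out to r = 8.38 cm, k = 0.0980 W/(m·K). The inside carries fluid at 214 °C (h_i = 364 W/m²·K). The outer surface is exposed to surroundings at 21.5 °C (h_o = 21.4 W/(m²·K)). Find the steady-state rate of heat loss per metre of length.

Q' = 148 W/m

Treat each layer as a resistance in series:
  R'_conv,in = 1/(2πr h) = 1/(2π·0.0321·364) = 0.01362 m·K/W
  R'_brass = ln(0.0401/0.0321)/(2πk) = 0.2225/(2π·93.1) = 3.804×10^-4 m·K/W
  R'_diatomaceous earth = ln(0.0838/0.0401)/(2πk) = 0.7371/(2π·0.0980) = 1.197 m·K/W
  R'_conv,out = 1/(2πr h) = 1/(2π·0.0838·21.4) = 0.08875 m·K/W
ΣR = 0.01362 + 3.804×10^-4 + 1.197 + 0.08875 = 1.300 m·K/W
Q' = ΔT/ΣR = (214 °C − 21.5 °C)/1.300 = 148 W/m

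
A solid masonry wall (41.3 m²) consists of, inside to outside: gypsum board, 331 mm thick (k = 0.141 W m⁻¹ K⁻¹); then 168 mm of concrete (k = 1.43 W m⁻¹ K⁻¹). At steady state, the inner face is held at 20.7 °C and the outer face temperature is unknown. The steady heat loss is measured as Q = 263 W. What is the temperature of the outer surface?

T_out = 5.00 °C

Series resistances:
  R_gypsum board = L/(kA) = 0.331/(0.141·41.3) = 0.05684 K/W
  R_concrete = L/(kA) = 0.168/(1.43·41.3) = 0.002845 K/W
ΣR = 0.05969 K/W
ΔT = Q·ΣR = 263 × 0.05969 = 15.70 K
Heat flows outward, so T_out = T_in − ΔT = 20.7 − 15.70 = 5.00 °C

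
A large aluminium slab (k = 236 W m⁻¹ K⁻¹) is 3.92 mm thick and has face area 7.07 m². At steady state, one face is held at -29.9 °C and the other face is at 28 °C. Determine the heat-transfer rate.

Q = kA·ΔT/L = 236 × 7.07 × |-29.9 °C − 28 °C| / 0.00392 = 2.46×10^7 W

Q = 2.46×10^7 W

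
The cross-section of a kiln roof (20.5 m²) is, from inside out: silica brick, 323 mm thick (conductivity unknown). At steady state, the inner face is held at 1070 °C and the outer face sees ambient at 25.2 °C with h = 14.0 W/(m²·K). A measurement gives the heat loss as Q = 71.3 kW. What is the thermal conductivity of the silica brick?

k = 1.41 W/m·K

ΣR = ΔT/Q = |1070 − 25.2|/71300 = 0.01465 K/W
Known resistances:
  R_conv,out = 1/(hA) = 1/(14.0·20.5) = 0.003484 K/W
R_silica brick = ΣR − ΣR_known = 0.01465 − 0.003484 = 0.01117 K/W
L/(kA) = 0.01117 ⇒ k = 0.323/(0.01117·20.5) = 1.41 W/m·K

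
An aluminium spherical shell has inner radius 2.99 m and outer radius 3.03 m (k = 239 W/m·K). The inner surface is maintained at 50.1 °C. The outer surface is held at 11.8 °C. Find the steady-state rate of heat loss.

Q = 26100 kW

Q = 4πk·ΔT/(1/r₁ − 1/r₂) = 4π × 239 × 38.3 / (1/2.99 − 1/3.03) = 2.61×10^7 W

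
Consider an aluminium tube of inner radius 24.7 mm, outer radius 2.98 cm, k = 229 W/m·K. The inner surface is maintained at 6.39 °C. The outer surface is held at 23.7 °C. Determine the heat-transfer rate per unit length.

Q' = 2πk·ΔT/ln(r₂/r₁) = 2π × 229 × 17.31 / ln(0.0298/0.0247) = 1.33×10^5 W/m

Q' = 133 kW/m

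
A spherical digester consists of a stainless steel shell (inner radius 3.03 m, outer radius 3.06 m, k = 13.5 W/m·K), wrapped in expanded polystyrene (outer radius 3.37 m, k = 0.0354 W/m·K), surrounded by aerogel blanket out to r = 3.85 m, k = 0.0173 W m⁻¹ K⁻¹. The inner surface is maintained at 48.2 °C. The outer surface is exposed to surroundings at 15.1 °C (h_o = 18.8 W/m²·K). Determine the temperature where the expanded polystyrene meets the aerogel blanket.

T = 38.8 °C

Series thermal resistances, inner to outer:
  R_stainless steel = (1/3.03 − 1/3.06)/(4πk) = 0.003236/(4π·13.5) = 1.907×10^-5 K/W
  R_expanded polystyrene = (1/3.06 − 1/3.37)/(4πk) = 0.03006/(4π·0.0354) = 0.06758 K/W
  R_aerogel blanket = (1/3.37 − 1/3.85)/(4πk) = 0.03700/(4π·0.0173) = 0.1702 K/W
  R_conv,out = 1/(4πr²h) = 1/(4π·3.85²·18.8) = 2.856×10^-4 K/W
ΣR = 1.907×10^-5 + 0.06758 + 0.1702 + 2.856×10^-4 = 0.2381 K/W
Q = ΔT/ΣR = (48.2 °C − 15.1 °C)/0.2381 = 139.0 W
From the inner boundary to the expanded polystyrene/aerogel blanket interface, ΣR_partial = 0.06760 K/W.
T_interface = T_in − Q·ΣR_partial = 48.2 °C − (139.0)(0.06760) = 38.8 °C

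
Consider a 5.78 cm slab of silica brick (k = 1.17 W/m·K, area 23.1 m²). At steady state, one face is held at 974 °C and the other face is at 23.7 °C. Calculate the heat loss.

Q = kA·ΔT/L = 1.17 × 23.1 × |974 °C − 23.7 °C| / 0.0578 = 4.44×10^5 W

Q = 444 kW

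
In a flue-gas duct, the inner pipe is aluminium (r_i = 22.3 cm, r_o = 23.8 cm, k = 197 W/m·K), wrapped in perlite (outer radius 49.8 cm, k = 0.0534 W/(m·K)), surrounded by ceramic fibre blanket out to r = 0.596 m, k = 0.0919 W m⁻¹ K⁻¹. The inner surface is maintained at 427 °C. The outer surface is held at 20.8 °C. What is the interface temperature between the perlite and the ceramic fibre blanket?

T = 71.1 °C

Treat each layer as a resistance in series:
  R'_aluminium = ln(0.238/0.223)/(2πk) = 0.06510/(2π·197) = 5.259×10^-5 m·K/W
  R'_perlite = ln(0.498/0.238)/(2πk) = 0.7383/(2π·0.0534) = 2.201 m·K/W
  R'_ceramic fibre blanket = ln(0.596/0.498)/(2πk) = 0.1796/(2π·0.0919) = 0.3111 m·K/W
ΣR = 5.259×10^-5 + 2.201 + 0.3111 = 2.512 m·K/W
Q' = ΔT/ΣR = (427 °C − 20.8 °C)/2.512 = 161.7 W/m
From the inner boundary to the perlite/ceramic fibre blanket interface, ΣR_partial = 2.201 m·K/W.
T_interface = T_in − Q'·ΣR_partial = 427 °C − (161.7)(2.201) = 71.1 °C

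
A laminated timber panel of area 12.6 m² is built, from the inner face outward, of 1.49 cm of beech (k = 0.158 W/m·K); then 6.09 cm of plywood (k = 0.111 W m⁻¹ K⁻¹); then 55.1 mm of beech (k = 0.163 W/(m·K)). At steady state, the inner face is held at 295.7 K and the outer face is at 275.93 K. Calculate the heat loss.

Q = 254 W

Series thermal resistances, inner to outer:
  R_beech = L/(kA) = 0.0149/(0.158·12.6) = 0.007484 K/W
  R_plywood = L/(kA) = 0.0609/(0.111·12.6) = 0.04354 K/W
  R_beech = L/(kA) = 0.0551/(0.163·12.6) = 0.02683 K/W
ΣR = 0.007484 + 0.04354 + 0.02683 = 0.07785 K/W
Q = ΔT/ΣR = (295.7 K − 275.93 K)/0.07785 = 254 W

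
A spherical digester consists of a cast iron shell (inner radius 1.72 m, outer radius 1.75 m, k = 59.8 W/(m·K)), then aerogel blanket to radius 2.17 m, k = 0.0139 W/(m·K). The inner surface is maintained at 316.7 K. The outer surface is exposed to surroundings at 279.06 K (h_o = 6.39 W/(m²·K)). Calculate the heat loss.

Q = 59.2 W

Treat each layer as a resistance in series:
  R_cast iron = (1/1.72 − 1/1.75)/(4πk) = 0.009967/(4π·59.8) = 1.326×10^-5 K/W
  R_aerogel blanket = (1/1.75 − 1/2.17)/(4πk) = 0.1106/(4π·0.0139) = 0.6332 K/W
  R_conv,out = 1/(4πr²h) = 1/(4π·2.17²·6.39) = 0.002645 K/W
ΣR = 1.326×10^-5 + 0.6332 + 0.002645 = 0.6359 K/W
Q = ΔT/ΣR = (316.7 K − 279.06 K)/0.6359 = 59.2 W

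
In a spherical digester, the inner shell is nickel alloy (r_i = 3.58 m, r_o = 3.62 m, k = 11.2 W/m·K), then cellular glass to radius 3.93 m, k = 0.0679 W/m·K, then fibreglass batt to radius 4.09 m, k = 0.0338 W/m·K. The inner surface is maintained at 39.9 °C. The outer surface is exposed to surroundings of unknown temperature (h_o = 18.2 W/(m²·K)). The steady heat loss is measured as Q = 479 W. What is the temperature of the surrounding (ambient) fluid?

Series resistances:
  R_nickel alloy = (1/3.58 − 1/3.62)/(4πk) = 0.003087/(4π·11.2) = 2.193×10^-5 K/W
  R_cellular glass = (1/3.62 − 1/3.93)/(4πk) = 0.02179/(4π·0.0679) = 0.02554 K/W
  R_fibreglass batt = (1/3.93 − 1/4.09)/(4πk) = 0.009954/(4π·0.0338) = 0.02344 K/W
  R_conv,out = 1/(4πr²h) = 1/(4π·4.09²·18.2) = 2.614×10^-4 K/W
ΣR = 0.04926 K/W
ΔT = Q·ΣR = 479 × 0.04926 = 23.60 K
Heat flows outward, so T_out = T_in − ΔT = 39.9 − 23.60 = 16.3 °C

T_out = 16.3 °C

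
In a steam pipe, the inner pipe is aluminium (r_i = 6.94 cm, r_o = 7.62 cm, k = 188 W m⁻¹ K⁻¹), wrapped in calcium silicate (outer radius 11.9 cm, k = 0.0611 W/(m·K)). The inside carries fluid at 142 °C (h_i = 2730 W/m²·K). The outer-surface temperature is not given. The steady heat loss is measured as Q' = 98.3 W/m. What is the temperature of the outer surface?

T_out = 27.8 °C

Series resistances:
  R'_conv,in = 1/(2πr h) = 1/(2π·0.0694·2730) = 8.400×10^-4 m·K/W
  R'_aluminium = ln(0.0762/0.0694)/(2πk) = 0.09347/(2π·188) = 7.913×10^-5 m·K/W
  R'_calcium silicate = ln(0.119/0.0762)/(2πk) = 0.4458/(2π·0.0611) = 1.161 m·K/W
ΣR = 1.162 m·K/W
ΔT = Q'·ΣR = 98.3 × 1.162 = 114.2 K
Heat flows outward, so T_out = T_in − ΔT = 142 − 114.2 = 27.8 °C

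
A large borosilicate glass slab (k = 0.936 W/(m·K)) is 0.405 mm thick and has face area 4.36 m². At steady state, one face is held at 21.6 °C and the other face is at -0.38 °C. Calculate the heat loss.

Q = 2.21×10^5 W

Q = kA·ΔT/L = 0.936 × 4.36 × |21.6 °C − -0.38 °C| / 4.05×10^-4 = 2.21×10^5 W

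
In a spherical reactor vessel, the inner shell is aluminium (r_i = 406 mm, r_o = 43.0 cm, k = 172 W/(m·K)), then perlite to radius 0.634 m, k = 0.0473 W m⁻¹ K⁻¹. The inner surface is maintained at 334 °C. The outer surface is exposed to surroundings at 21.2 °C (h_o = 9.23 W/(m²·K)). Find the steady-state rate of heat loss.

Treat each layer as a resistance in series:
  R_aluminium = (1/0.406 − 1/0.430)/(4πk) = 0.1375/(4π·172) = 6.360×10^-5 K/W
  R_perlite = (1/0.430 − 1/0.634)/(4πk) = 0.7483/(4π·0.0473) = 1.259 K/W
  R_conv,out = 1/(4πr²h) = 1/(4π·0.634²·9.23) = 0.02145 K/W
ΣR = 6.360×10^-5 + 1.259 + 0.02145 = 1.281 K/W
Q = ΔT/ΣR = (334 °C − 21.2 °C)/1.281 = 244 W

Q = 244 W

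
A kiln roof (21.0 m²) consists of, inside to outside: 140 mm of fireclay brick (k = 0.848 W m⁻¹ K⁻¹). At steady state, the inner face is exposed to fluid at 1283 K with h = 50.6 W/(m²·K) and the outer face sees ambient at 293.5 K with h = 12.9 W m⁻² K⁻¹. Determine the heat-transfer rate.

Q = 79.2 kW

Treat each layer as a resistance in series:
  R_conv,in = 1/(hA) = 1/(50.6·21.0) = 9.411×10^-4 K/W
  R_fireclay brick = L/(kA) = 0.140/(0.848·21.0) = 0.007862 K/W
  R_conv,out = 1/(hA) = 1/(12.9·21.0) = 0.003691 K/W
ΣR = 9.411×10^-4 + 0.007862 + 0.003691 = 0.01249 K/W
Q = ΔT/ΣR = (1283 K − 293.5 K)/0.01249 = 79200 W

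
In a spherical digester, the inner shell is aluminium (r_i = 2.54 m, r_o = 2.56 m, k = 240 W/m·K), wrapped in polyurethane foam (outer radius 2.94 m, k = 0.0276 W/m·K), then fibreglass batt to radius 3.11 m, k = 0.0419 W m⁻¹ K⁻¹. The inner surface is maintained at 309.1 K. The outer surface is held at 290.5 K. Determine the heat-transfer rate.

Q = 103 W

Series thermal resistances, inner to outer:
  R_aluminium = (1/2.54 − 1/2.56)/(4πk) = 0.003076/(4π·240) = 1.020×10^-6 K/W
  R_polyurethane foam = (1/2.56 − 1/2.94)/(4πk) = 0.05049/(4π·0.0276) = 0.1456 K/W
  R_fibreglass batt = (1/2.94 − 1/3.11)/(4πk) = 0.01859/(4π·0.0419) = 0.03531 K/W
ΣR = 1.020×10^-6 + 0.1456 + 0.03531 = 0.1809 K/W
Q = ΔT/ΣR = (309.1 K − 290.5 K)/0.1809 = 103 W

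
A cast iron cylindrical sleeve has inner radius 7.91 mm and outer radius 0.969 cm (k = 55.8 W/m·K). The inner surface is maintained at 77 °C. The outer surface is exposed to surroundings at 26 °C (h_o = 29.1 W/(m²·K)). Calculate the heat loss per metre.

Q' = 90.3 W/m

Resistance network (inner→outer):
  R'_cast iron = ln(0.00969/0.00791)/(2πk) = 0.2030/(2π·55.8) = 5.789×10^-4 m·K/W
  R'_conv,out = 1/(2πr h) = 1/(2π·0.00969·29.1) = 0.5644 m·K/W
ΣR = 5.789×10^-4 + 0.5644 = 0.5650 m·K/W
Q' = ΔT/ΣR = (77 °C − 26 °C)/0.5650 = 90.3 W/m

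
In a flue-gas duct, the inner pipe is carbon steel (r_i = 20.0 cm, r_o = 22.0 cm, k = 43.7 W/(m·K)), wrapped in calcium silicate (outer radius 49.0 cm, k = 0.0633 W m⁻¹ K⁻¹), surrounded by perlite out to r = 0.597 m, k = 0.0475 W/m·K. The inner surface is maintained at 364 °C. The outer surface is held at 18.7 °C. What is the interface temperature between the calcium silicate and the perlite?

T = 104 °C

Series thermal resistances, inner to outer:
  R'_carbon steel = ln(0.220/0.200)/(2πk) = 0.09531/(2π·43.7) = 3.471×10^-4 m·K/W
  R'_calcium silicate = ln(0.490/0.220)/(2πk) = 0.8008/(2π·0.0633) = 2.013 m·K/W
  R'_perlite = ln(0.597/0.490)/(2πk) = 0.1975/(2π·0.0475) = 0.6618 m·K/W
ΣR = 3.471×10^-4 + 2.013 + 0.6618 = 2.675 m·K/W
Q' = ΔT/ΣR = (364 °C − 18.7 °C)/2.675 = 129.1 W/m
From the inner boundary to the calcium silicate/perlite interface, ΣR_partial = 2.013 m·K/W.
T_interface = T_in − Q'·ΣR_partial = 364 °C − (129.1)(2.013) = 104 °C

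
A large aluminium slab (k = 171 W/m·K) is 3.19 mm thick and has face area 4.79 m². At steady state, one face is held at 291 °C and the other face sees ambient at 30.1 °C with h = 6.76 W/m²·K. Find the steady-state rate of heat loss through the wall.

Resistance network (inner→outer):
  R_aluminium = L/(kA) = 0.00319/(171·4.79) = 3.895×10^-6 K/W
  R_conv,out = 1/(hA) = 1/(6.76·4.79) = 0.03088 K/W
ΣR = 3.895×10^-6 + 0.03088 = 0.03088 K/W
Q = ΔT/ΣR = (291 °C − 30.1 °C)/0.03088 = 8450 W

Q = 8.45 kW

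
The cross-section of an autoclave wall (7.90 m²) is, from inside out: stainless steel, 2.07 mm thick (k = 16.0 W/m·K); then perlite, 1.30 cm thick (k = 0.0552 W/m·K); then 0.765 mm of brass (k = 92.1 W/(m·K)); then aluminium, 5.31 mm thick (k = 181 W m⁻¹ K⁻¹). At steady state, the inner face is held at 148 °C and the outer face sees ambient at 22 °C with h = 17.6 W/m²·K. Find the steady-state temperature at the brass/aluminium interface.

T = 46.5 °C

Treat each layer as a resistance in series:
  R_stainless steel = L/(kA) = 0.00207/(16.0·7.90) = 1.638×10^-5 K/W
  R_perlite = L/(kA) = 0.0130/(0.0552·7.90) = 0.02981 K/W
  R_brass = L/(kA) = 7.65×10^-4/(92.1·7.90) = 1.051×10^-6 K/W
  R_aluminium = L/(kA) = 0.00531/(181·7.90) = 3.714×10^-6 K/W
  R_conv,out = 1/(hA) = 1/(17.6·7.90) = 0.007192 K/W
ΣR = 1.638×10^-5 + 0.02981 + 1.051×10^-6 + 3.714×10^-6 + 0.007192 = 0.03702 K/W
Q = ΔT/ΣR = (148 °C − 22 °C)/0.03702 = 3404 W
From the inner boundary to the brass/aluminium interface, ΣR_partial = 0.02983 K/W.
T_interface = T_in − Q·ΣR_partial = 148 °C − (3404)(0.02983) = 46.5 °C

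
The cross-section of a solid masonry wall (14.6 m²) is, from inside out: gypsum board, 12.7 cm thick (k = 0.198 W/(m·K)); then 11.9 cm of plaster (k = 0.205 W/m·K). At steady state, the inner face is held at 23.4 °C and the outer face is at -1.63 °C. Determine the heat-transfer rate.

Q = 299 W

Resistance network (inner→outer):
  R_gypsum board = L/(kA) = 0.127/(0.198·14.6) = 0.04393 K/W
  R_plaster = L/(kA) = 0.119/(0.205·14.6) = 0.03976 K/W
ΣR = 0.04393 + 0.03976 = 0.08369 K/W
Q = ΔT/ΣR = (23.4 °C − -1.63 °C)/0.08369 = 299 W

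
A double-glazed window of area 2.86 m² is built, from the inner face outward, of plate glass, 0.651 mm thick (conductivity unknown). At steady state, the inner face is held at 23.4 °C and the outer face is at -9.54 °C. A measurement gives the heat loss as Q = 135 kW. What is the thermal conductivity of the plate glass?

ΣR = ΔT/Q = |23.4 − -9.54|/1.35×10^5 = 2.440×10^-4 K/W
L/(kA) = 2.440×10^-4 ⇒ k = 6.51×10^-4/(2.440×10^-4·2.86) = 0.933 W/m·K

k = 0.933 W/m·K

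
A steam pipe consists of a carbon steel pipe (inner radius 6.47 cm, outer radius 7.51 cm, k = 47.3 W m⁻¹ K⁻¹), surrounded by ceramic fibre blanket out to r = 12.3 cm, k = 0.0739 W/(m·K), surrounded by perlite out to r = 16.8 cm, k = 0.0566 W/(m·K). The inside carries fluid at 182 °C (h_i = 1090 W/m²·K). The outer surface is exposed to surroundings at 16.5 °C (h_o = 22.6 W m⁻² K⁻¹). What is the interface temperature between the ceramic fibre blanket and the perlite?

T = 93.1 °C

Treat each layer as a resistance in series:
  R'_conv,in = 1/(2πr h) = 1/(2π·0.0647·1090) = 0.002257 m·K/W
  R'_carbon steel = ln(0.0751/0.0647)/(2πk) = 0.1491/(2π·47.3) = 5.016×10^-4 m·K/W
  R'_ceramic fibre blanket = ln(0.123/0.0751)/(2πk) = 0.4934/(2π·0.0739) = 1.063 m·K/W
  R'_perlite = ln(0.168/0.123)/(2πk) = 0.3118/(2π·0.0566) = 0.8767 m·K/W
  R'_conv,out = 1/(2πr h) = 1/(2π·0.168·22.6) = 0.04192 m·K/W
ΣR = 0.002257 + 5.016×10^-4 + 1.063 + 0.8767 + 0.04192 = 1.984 m·K/W
Q' = ΔT/ΣR = (182 °C − 16.5 °C)/1.984 = 83.42 W/m
From the inner boundary to the ceramic fibre blanket/perlite interface, ΣR_partial = 1.066 m·K/W.
T_interface = T_in − Q'·ΣR_partial = 182 °C − (83.42)(1.066) = 93.1 °C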